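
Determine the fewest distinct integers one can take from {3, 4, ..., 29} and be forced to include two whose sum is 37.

A set avoiding the sum 37 can contain at most one of each pair {x, 37−x}, plus the 5 elements whose complement lies outside the range.
The integers 3, …, 18 (16 of them) are such a set: any two sum to at least 3+4 = 7 and at most 17+18 = 35 < 37.
By the pigeonhole principle, any 17th integer completes one of the 11 pairs, so 17 choices force a sum of 37.

17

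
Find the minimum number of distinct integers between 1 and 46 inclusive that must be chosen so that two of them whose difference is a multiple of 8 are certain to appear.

Integers whose pairwise differences are multiples of 8 are exactly those sharing a remainder mod 8. By the pigeonhole principle, the 8 residue classes mod 8 are the pigeonholes.
With 8 integers one could put 1 in each residue class and have no class reach 2.
The 9th integer pushes some class to 2, so 8·1 + 1 = 9.

9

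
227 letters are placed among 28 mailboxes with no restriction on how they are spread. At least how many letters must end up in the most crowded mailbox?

9

Pigeonhole: the 28 mailboxes are the holes and the 227 letters are the pigeons.
If every mailbox held at most 8 letters, the total would be at most 28 × 8 = 224, which is less than 227.
So some mailbox holds at least ⌈227/28⌉ = 9 letters.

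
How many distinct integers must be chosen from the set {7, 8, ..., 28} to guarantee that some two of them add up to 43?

Group the elements by complementary pair {x, 43−x}: {15,28}, {16,27}, {17,26}, …, giving 7 two-element pairs and 8 integers whose partner 43−x falls outside [7,28].
Pigeonhole: treating each of those 15 groups as a pigeonhole, one can pick one integer per group — 15 integers — with no two summing to 43.
The 16th integer lands in an occupied pair, forcing a sum of 43.

16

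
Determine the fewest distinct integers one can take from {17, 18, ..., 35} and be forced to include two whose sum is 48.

13

A set avoiding the sum 48 can contain at most one of each pair {x, 48−x}, plus the 5 elements whose complement lies outside the range or equal to its own complement.
The integers 24, …, 35 (12 of them) are such a set: any two sum to at least 24+25 = 49 > 48.
Any 13th integer completes one of the 7 pairs, so 13 choices force a sum of 48.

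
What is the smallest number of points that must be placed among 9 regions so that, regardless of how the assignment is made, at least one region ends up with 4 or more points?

With 27 points one could put exactly 3 in each of the 9 regions, and no region would reach 4.
One more point must land in a region that already has 3, giving it 4.
So 9 × 3 + 1 = 28 points are required.

28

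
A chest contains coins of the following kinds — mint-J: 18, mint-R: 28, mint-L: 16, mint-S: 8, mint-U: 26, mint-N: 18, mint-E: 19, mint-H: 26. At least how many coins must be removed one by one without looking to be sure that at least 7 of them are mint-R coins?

In the worst case for collecting mint-R coins, every non-mint-R coin comes out first.
There are 18 + 16 + 8 + 26 + 18 + 19 + 26 = 131 non-mint-R coins altogether.
After those, each further coin must be mint-R, so 131 + 7 = 138 draws guarantee 7 mint-R coins.

138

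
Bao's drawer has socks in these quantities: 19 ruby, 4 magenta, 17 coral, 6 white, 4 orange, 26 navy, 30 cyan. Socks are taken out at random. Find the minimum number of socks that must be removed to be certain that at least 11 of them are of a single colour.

55

An adversary could hand out at most 10 socks per colour (magenta, white, orange run out sooner): 10 + 4 + 10 + 6 + 4 + 10 + 10 = 54 socks and still no colour has 11.
By pigeonhole, one more sock lands in a colour already at 10, so 55 draws are enough and 54 are not.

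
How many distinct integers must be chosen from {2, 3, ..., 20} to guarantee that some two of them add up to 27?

Group the elements by complementary pair {x, 27−x}: {7,20}, {8,19}, {9,18}, …, giving 7 two-element pairs and 5 integers whose partner 27−x falls outside [2,20].
By pigeonhole, treating each of those 12 groups as a pigeonhole, one can pick one integer per group — 12 integers — with no two summing to 27.
The 13th integer lands in an occupied pair, forcing a sum of 27.

13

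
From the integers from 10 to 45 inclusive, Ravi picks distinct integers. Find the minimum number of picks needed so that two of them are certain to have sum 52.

A set avoiding the sum 52 can contain at most one of each pair {x, 52−x}, plus the 4 elements whose complement lies outside the range or equal to its own complement.
The integers 26, …, 45 (20 of them) are such a set: any two sum to at least 26+27 = 53 > 52.
By pigeonhole, any 21st integer completes one of the 16 pairs, so 21 choices force a sum of 52.

21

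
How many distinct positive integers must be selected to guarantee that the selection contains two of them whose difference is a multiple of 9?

Integers whose pairwise differences are multiples of 9 are exactly those sharing a remainder mod 9. The 9 residue classes mod 9 are the pigeonholes.
With 9 integers one could put 1 in each residue class and have no class reach 2.
The 10th integer pushes some class to 2, so 9·1 + 1 = 10.

10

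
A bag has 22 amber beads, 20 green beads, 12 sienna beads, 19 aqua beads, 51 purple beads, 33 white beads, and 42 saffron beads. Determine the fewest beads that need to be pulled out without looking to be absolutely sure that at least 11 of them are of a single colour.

An adversary could hand out at most 10 beads per colour: 10 + 10 + 10 + 10 + 10 + 10 + 10 = 70 beads and still no colour has 11.
One more bead lands in a colour already at 10, so 71 draws are enough and 70 are not.

71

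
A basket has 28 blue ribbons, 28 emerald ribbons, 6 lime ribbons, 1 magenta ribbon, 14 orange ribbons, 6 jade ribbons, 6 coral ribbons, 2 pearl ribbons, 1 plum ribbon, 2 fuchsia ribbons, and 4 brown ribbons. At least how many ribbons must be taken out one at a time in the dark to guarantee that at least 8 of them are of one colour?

An adversary could hand out at most 7 ribbons per colour (8 colours run out sooner): 7 + 7 + 6 + 1 + 7 + 6 + 6 + 2 + 1 + 2 + 4 = 49 ribbons and still no colour has 8.
One more ribbon lands in a colour already at 7, so 50 draws are enough and 49 are not.

50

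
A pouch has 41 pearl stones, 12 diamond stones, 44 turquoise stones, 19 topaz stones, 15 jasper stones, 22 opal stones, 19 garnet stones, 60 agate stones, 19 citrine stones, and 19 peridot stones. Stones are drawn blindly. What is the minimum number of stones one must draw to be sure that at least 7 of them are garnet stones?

In the worst case for collecting garnet stones, every non-garnet stone comes out first.
There are 41 + 12 + 44 + 19 + 15 + 22 + 60 + 19 + 19 = 251 non-garnet stones altogether.
After those, each further stone must be garnet, so 251 + 7 = 258 draws guarantee 7 garnet stones.

258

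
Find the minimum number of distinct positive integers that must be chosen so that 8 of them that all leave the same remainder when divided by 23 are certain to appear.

Pigeonhole: the 23 residue classes mod 23 are the pigeonholes.
With 161 integers one could put 7 in each residue class and have no class reach 8.
The 162nd integer pushes some class to 8, so 23·7 + 1 = 162.

162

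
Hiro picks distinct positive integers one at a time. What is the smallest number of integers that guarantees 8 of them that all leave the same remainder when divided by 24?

169

By pigeonhole, the 24 residue classes mod 24 are the pigeonholes.
With 168 integers one could put 7 in each residue class and have no class reach 8.
The 169th integer pushes some class to 8, so 24·7 + 1 = 169.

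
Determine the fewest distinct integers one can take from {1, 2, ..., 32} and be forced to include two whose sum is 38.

A set avoiding the sum 38 can contain at most one of each pair {x, 38−x}, plus the 6 elements whose complement lies outside the range or equal to its own complement.
The integers 1, …, 19 (19 of them) are such a set: any two sum to at least 1+2 = 3 and at most 18+19 = 37 < 38.
Any 20th integer completes one of the 13 pairs, so 20 choices force a sum of 38.

20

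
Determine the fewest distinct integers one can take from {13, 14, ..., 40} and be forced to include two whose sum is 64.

21

A set avoiding the sum 64 can contain at most one of each pair {x, 64−x}, plus the 12 elements whose complement lies outside the range or equal to its own complement.
The integers 13, …, 32 (20 of them) are such a set: any two sum to at least 13+14 = 27 and at most 31+32 = 63 < 64.
Any 21st integer completes one of the 8 pairs, so 21 choices force a sum of 64.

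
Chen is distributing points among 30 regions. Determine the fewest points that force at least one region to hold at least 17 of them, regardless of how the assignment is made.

481

With 480 points one could put exactly 16 in each of the 30 regions, and no region would reach 17.
Pigeonhole: one more point must land in a region that already has 16, giving it 17.
So 30 × 16 + 1 = 481 points are required.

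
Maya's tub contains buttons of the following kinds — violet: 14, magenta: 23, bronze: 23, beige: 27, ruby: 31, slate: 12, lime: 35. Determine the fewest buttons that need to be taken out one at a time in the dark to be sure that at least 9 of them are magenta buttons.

151

In the worst case for collecting magenta buttons, every non-magenta button comes out first.
There are 14 + 23 + 27 + 31 + 12 + 35 = 142 non-magenta buttons altogether.
After those, each further button must be magenta, so 142 + 9 = 151 draws guarantee 9 magenta buttons.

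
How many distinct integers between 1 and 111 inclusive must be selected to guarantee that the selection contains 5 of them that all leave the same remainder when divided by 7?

29

Pigeonhole: the 7 residue classes mod 7 are the pigeonholes.
With 28 integers one could put 4 in each residue class and have no class reach 5.
The 29th integer pushes some class to 5, so 7·4 + 1 = 29.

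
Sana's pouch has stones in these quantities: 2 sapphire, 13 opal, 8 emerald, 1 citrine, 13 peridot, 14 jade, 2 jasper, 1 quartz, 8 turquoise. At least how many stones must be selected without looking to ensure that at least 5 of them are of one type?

27

Put each drawn stone into a box by type. The largest draw with every box below 5 takes min(count, 4) from each type; types with fewer than 4 contribute all they have.
Σ min(cᵢ, 4) = 2 + 4 + 4 + 1 + 4 + 4 + 2 + 1 + 4 = 26.
Draw number 26 + 1 = 27 must push one box to 5.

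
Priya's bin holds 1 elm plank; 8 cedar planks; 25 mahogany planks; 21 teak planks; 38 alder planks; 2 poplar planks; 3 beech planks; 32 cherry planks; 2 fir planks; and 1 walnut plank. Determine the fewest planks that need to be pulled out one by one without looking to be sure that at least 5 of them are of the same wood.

An adversary could hand out at most 4 planks per wood (5 woods run out sooner): 1 + 4 + 4 + 4 + 4 + 2 + 3 + 4 + 2 + 1 = 29 planks and still no wood has 5.
One more plank lands in a wood already at 4, so 30 draws are enough and 29 are not.

30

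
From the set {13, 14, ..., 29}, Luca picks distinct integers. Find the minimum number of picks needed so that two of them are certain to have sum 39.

Two chosen integers sum to 39 exactly when both halves of some pair {x, 39−x} with 13 ≤ x ≤ 39−x ≤ 26 are chosen — 7 such pairs.
The remaining 3 elements (those with no distinct partner in range) can never complete a 39-sum, so the worst case takes all of them and one from each pair: 3 + 7 = 10.
The 11th integer has to be the second member of some pair, so 10 + 1 = 11.

11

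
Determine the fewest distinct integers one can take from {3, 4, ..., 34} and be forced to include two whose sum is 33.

19

Group the elements by complementary pair {x, 33−x}: {3,30}, {4,29}, {5,28}, …, giving 14 two-element pairs and 4 integers whose partner 33−x falls outside [3,34].
Treating each of those 18 groups as a pigeonhole, one can pick one integer per group — 18 integers — with no two summing to 33.
The 19th integer lands in an occupied pair, forcing a sum of 33.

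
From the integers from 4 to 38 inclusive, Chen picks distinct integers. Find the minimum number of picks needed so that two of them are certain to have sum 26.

27

Two chosen integers sum to 26 exactly when both halves of some pair {x, 26−x} with 4 ≤ x ≤ 26−x ≤ 22 are chosen — 9 such pairs.
The remaining 17 elements (those with no distinct partner in range) can never complete a 26-sum, so the worst case takes all of them and one from each pair: 17 + 9 = 26.
The 27th integer has to be the second member of some pair, so 26 + 1 = 27.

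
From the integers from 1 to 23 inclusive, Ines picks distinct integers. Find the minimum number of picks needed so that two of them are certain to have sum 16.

Group the elements by complementary pair {x, 16−x}: {1,15}, {2,14}, {3,13}, …, giving 7 two-element pairs, the single value 8 (it cannot pair with itself since the integers are distinct), and 8 integers whose partner 16−x falls outside [1,23].
By pigeonhole, treating each of those 16 groups as a pigeonhole, one can pick one integer per group — 16 integers — with no two summing to 16.
The 17th integer lands in an occupied pair, forcing a sum of 16.

17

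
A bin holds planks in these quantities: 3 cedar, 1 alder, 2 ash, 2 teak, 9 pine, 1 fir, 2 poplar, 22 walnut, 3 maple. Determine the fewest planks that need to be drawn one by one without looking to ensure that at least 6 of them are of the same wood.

An adversary could hand out at most 5 planks per wood (7 woods run out sooner): 3 + 1 + 2 + 2 + 5 + 1 + 2 + 5 + 3 = 24 planks and still no wood has 6.
By the pigeonhole principle, one more plank lands in a wood already at 5, so 25 draws are enough and 24 are not.

25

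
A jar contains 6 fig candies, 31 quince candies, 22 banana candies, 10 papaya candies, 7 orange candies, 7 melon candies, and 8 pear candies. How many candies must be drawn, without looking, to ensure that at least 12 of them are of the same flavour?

61

The 7 flavours are the holes; the candies drawn are the pigeons.
To avoid 12 of any one flavour, the worst case takes at most 11 of each flavour, or every candy of a flavour that has fewer than 11.
That gives 6 + 11 + 11 + 10 + 7 + 7 + 8 = 60 candies with no flavour reaching 12.
The next candy forces some flavour to 12, so 60 + 1 = 61.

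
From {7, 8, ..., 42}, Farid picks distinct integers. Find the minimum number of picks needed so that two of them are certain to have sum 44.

Group the elements by complementary pair {x, 44−x}: {7,37}, {8,36}, {9,35}, …, giving 15 two-element pairs, the single value 22 (it cannot pair with itself since the integers are distinct), and 5 integers whose partner 44−x falls outside [7,42].
Treating each of those 21 groups as a pigeonhole, one can pick one integer per group — 21 integers — with no two summing to 44.
The 22nd integer lands in an occupied pair, forcing a sum of 44.

22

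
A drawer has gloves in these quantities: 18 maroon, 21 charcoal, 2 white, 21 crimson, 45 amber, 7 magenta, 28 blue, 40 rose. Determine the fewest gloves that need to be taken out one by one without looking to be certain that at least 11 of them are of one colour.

By pigeonhole, put each drawn glove into a box by colour. The largest draw with every box below 11 takes min(count, 10) from each colour; colours with fewer than 10 contribute all they have.
Σ min(cᵢ, 10) = 10 + 10 + 2 + 10 + 10 + 7 + 10 + 10 = 69.
Draw number 69 + 1 = 70 must push one box to 11.

70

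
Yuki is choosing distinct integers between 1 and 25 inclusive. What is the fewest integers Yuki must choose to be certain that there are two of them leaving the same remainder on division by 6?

The 6 residue classes mod 6 are the pigeonholes.
With 6 integers one could put 1 in each residue class and have no class reach 2.
The 7th integer pushes some class to 2, so 6·1 + 1 = 7.

7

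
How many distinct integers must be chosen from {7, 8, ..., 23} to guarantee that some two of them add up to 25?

Two chosen integers sum to 25 exactly when both halves of some pair {x, 25−x} with 7 ≤ x ≤ 25−x ≤ 18 are chosen — 6 such pairs.
The remaining 5 elements (those with no distinct partner in range) can never complete a 25-sum, so the worst case takes all of them and one from each pair: 5 + 6 = 11.
The 12th integer has to be the second member of some pair, so 11 + 1 = 12.

12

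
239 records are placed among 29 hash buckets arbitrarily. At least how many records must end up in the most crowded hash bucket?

9

The 29 hash buckets are the holes and the 239 records are the pigeons.
If every hash bucket held at most 8 records, the total would be at most 29 × 8 = 232, which is less than 239.
So some hash bucket holds at least ⌈239/29⌉ = 9 records.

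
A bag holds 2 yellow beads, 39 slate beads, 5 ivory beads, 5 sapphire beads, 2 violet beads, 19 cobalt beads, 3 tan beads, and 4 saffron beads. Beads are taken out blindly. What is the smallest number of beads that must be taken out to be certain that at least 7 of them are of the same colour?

34

By pigeonhole, put each drawn bead into a box by colour. The largest draw with every box below 7 takes min(count, 6) from each colour; colours with fewer than 6 contribute all they have.
Σ min(cᵢ, 6) = 2 + 6 + 5 + 5 + 2 + 6 + 3 + 4 = 33.
Draw number 33 + 1 = 34 must push one box to 7.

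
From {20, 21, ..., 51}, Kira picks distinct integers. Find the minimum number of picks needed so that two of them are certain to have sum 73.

18

A set avoiding the sum 73 can contain at most one of each pair {x, 73−x}, plus the 2 elements whose complement lies outside the range.
The integers 20, …, 36 (17 of them) are such a set: any two sum to at least 20+21 = 41 and at most 35+36 = 71 < 73.
Pigeonhole: any 18th integer completes one of the 15 pairs, so 18 choices force a sum of 73.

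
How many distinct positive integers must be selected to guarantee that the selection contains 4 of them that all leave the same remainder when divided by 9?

By pigeonhole, the 9 residue classes mod 9 are the pigeonholes.
With 27 integers one could put 3 in each residue class and have no class reach 4.
The 28th integer pushes some class to 4, so 9·3 + 1 = 28.

28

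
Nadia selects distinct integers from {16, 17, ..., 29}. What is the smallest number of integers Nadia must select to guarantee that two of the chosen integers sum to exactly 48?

10

Two chosen integers sum to 48 exactly when both halves of some pair {x, 48−x} with 19 ≤ x ≤ 48−x ≤ 29 are chosen — 5 such pairs.
The remaining 4 elements (those with no distinct partner in range) can never complete a 48-sum, so the worst case takes all of them and one from each pair: 4 + 5 = 9.
By the pigeonhole principle, the 10th integer has to be the second member of some pair, so 9 + 1 = 10.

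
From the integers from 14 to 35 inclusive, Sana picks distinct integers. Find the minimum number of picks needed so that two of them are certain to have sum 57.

16

A set avoiding the sum 57 can contain at most one of each pair {x, 57−x}, plus the 8 elements whose complement lies outside the range.
The integers 14, …, 28 (15 of them) are such a set: any two sum to at least 14+15 = 29 and at most 27+28 = 55 < 57.
By the pigeonhole principle, any 16th integer completes one of the 7 pairs, so 16 choices force a sum of 57.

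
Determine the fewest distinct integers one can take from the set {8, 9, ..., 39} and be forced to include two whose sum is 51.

Two chosen integers sum to 51 exactly when both halves of some pair {x, 51−x} with 12 ≤ x ≤ 51−x ≤ 39 are chosen — 14 such pairs.
The remaining 4 elements (those with no distinct partner in range) can never complete a 51-sum, so the worst case takes all of them and one from each pair: 4 + 14 = 18.
By pigeonhole, the 19th integer has to be the second member of some pair, so 18 + 1 = 19.

19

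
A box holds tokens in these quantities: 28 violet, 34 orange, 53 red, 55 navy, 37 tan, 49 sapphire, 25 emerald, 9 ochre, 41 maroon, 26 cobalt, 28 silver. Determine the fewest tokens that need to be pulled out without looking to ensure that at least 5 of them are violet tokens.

In the worst case for collecting violet tokens, every non-violet token comes out first.
There are 34 + 53 + 55 + 37 + 49 + 25 + 9 + 41 + 26 + 28 = 357 non-violet tokens altogether.
After those, each further token must be violet, so 357 + 5 = 362 draws guarantee 5 violet tokens.

362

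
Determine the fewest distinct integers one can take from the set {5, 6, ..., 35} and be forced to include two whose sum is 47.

20

A set avoiding the sum 47 can contain at most one of each pair {x, 47−x}, plus the 7 elements whose complement lies outside the range.
The integers 5, …, 23 (19 of them) are such a set: any two sum to at least 5+6 = 11 and at most 22+23 = 45 < 47.
By the pigeonhole principle, any 20th integer completes one of the 12 pairs, so 20 choices force a sum of 47.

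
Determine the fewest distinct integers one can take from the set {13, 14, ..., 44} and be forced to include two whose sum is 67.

Two chosen integers sum to 67 exactly when both halves of some pair {x, 67−x} with 23 ≤ x ≤ 67−x ≤ 44 are chosen — 11 such pairs.
The remaining 10 elements (those with no distinct partner in range) can never complete a 67-sum, so the worst case takes all of them and one from each pair: 10 + 11 = 21.
Pigeonhole: the 22nd integer has to be the second member of some pair, so 21 + 1 = 22.

22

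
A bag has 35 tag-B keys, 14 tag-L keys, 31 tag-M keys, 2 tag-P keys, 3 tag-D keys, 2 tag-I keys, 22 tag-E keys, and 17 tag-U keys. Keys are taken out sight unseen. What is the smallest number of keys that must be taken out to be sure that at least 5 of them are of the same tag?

Pigeonhole: the 8 tags are the holes; the keys drawn are the pigeons.
To avoid 5 of any one tag, the worst case takes at most 4 of each tag, or every key of a tag that has fewer than 4.
That gives 4 + 4 + 4 + 2 + 3 + 2 + 4 + 4 = 27 keys with no tag reaching 5.
The next key forces some tag to 5, so 27 + 1 = 28.

28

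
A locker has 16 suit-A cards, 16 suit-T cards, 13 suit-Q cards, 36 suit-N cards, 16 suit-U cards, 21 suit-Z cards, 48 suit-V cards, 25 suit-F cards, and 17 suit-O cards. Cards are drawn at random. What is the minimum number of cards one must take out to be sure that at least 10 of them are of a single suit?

82

Put each drawn card into a box by suit. The largest draw with every box below 10 takes min(count, 9) from each suit.
Σ min(cᵢ, 9) = 9 + 9 + 9 + 9 + 9 + 9 + 9 + 9 + 9 = 81.
Draw number 81 + 1 = 82 must push one box to 10.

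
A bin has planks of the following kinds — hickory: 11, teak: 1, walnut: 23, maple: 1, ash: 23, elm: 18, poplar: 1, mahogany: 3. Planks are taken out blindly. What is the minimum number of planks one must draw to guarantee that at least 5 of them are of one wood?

23

By pigeonhole, put each drawn plank into a box by wood. The largest draw with every box below 5 takes min(count, 4) from each wood; woods with fewer than 4 contribute all they have.
Σ min(cᵢ, 4) = 4 + 1 + 4 + 1 + 4 + 4 + 1 + 3 = 22.
Draw number 22 + 1 = 23 must push one box to 5.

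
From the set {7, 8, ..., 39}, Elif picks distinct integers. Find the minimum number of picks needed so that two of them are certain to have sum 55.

Group the elements by complementary pair {x, 55−x}: {16,39}, {17,38}, {18,37}, …, giving 12 two-element pairs and 9 integers whose partner 55−x falls outside [7,39].
By pigeonhole, treating each of those 21 groups as a pigeonhole, one can pick one integer per group — 21 integers — with no two summing to 55.
The 22nd integer lands in an occupied pair, forcing a sum of 55.

22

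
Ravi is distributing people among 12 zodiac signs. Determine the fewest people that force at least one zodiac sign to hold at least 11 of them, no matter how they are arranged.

With 120 people one could put exactly 10 in each of the 12 zodiac signs, and no zodiac sign would reach 11.
One more person must land in a zodiac sign that already has 10, giving it 11.
So 12 × 10 + 1 = 121 people are required.

121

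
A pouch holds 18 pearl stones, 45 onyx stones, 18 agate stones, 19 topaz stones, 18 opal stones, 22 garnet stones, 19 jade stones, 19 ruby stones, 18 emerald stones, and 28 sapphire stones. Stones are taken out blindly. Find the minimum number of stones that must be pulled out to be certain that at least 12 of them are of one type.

111

By pigeonhole, the 10 types are the holes; the stones drawn are the pigeons.
To avoid 12 of any one type, the worst case takes at most 11 of each type.
That gives 11 + 11 + 11 + 11 + 11 + 11 + 11 + 11 + 11 + 11 = 110 stones with no type reaching 12.
The next stone forces some type to 12, so 110 + 1 = 111.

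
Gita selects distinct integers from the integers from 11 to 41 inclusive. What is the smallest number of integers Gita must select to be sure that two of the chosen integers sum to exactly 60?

A set avoiding the sum 60 can contain at most one of each pair {x, 60−x}, plus the 9 elements whose complement lies outside the range or equal to its own complement.
The integers 11, …, 30 (20 of them) are such a set: any two sum to at least 11+12 = 23 and at most 29+30 = 59 < 60.
Any 21st integer completes one of the 11 pairs, so 21 choices force a sum of 60.

21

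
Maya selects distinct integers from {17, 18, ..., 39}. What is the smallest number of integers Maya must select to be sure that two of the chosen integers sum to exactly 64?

A set avoiding the sum 64 can contain at most one of each pair {x, 64−x}, plus the 9 elements whose complement lies outside the range or equal to its own complement.
The integers 17, …, 32 (16 of them) are such a set: any two sum to at least 17+18 = 35 and at most 31+32 = 63 < 64.
By the pigeonhole principle, any 17th integer completes one of the 7 pairs, so 17 choices force a sum of 64.

17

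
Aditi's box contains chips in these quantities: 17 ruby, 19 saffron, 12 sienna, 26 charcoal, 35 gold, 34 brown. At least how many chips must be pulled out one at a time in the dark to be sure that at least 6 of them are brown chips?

115

In the worst case for collecting brown chips, every non-brown chip comes out first.
There are 17 + 19 + 12 + 26 + 35 = 109 non-brown chips altogether.
After those, each further chip must be brown, so 109 + 6 = 115 draws guarantee 6 brown chips.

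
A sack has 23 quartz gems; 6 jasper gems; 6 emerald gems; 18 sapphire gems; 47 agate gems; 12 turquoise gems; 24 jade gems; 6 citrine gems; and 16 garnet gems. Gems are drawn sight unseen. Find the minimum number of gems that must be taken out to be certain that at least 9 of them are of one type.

67

Pigeonhole: put each drawn gem into a box by type. The largest draw with every box below 9 takes min(count, 8) from each type; types with fewer than 8 contribute all they have.
Σ min(cᵢ, 8) = 8 + 6 + 6 + 8 + 8 + 8 + 8 + 6 + 8 = 66.
Draw number 66 + 1 = 67 must push one box to 9.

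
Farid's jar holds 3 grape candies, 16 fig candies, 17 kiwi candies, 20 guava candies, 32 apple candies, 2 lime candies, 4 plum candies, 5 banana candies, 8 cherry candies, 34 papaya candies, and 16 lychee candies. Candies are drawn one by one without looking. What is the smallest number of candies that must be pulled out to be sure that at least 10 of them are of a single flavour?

By the pigeonhole principle, the 11 flavours are the holes; the candies drawn are the pigeons.
To avoid 10 of any one flavour, the worst case takes at most 9 of each flavour, or every candy of a flavour that has fewer than 9.
That gives 3 + 9 + 9 + 9 + 9 + 2 + 4 + 5 + 8 + 9 + 9 = 76 candies with no flavour reaching 10.
The next candy forces some flavour to 10, so 76 + 1 = 77.

77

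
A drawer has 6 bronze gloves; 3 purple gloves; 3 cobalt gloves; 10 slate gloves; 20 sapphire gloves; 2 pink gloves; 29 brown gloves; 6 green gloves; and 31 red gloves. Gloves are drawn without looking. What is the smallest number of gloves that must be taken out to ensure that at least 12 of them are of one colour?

64

By the pigeonhole principle, put each drawn glove into a box by colour. The largest draw with every box below 12 takes min(count, 11) from each colour; colours with fewer than 11 contribute all they have.
Σ min(cᵢ, 11) = 6 + 3 + 3 + 10 + 11 + 2 + 11 + 6 + 11 = 63.
Draw number 63 + 1 = 64 must push one box to 12.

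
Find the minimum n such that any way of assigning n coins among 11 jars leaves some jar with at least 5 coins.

45

With 44 coins one could put exactly 4 in each of the 11 jars, and no jar would reach 5.
By the pigeonhole principle, one more coin must land in a jar that already has 4, giving it 5.
So 11 × 4 + 1 = 45 coins are required.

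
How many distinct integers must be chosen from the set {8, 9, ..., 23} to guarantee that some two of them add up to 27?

Two chosen integers sum to 27 exactly when both halves of some pair {x, 27−x} with 8 ≤ x ≤ 27−x ≤ 19 are chosen — 6 such pairs.
The remaining 4 elements (those with no distinct partner in range) can never complete a 27-sum, so the worst case takes all of them and one from each pair: 4 + 6 = 10.
By the pigeonhole principle, the 11th integer has to be the second member of some pair, so 10 + 1 = 11.

11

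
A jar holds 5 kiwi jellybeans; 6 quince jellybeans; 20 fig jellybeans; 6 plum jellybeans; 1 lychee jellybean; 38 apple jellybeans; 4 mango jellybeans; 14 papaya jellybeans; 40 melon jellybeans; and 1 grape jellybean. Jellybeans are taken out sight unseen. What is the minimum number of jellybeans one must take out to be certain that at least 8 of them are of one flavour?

An adversary could hand out at most 7 jellybeans per flavour (6 flavours run out sooner): 5 + 6 + 7 + 6 + 1 + 7 + 4 + 7 + 7 + 1 = 51 jellybeans and still no flavour has 8.
One more jellybean lands in a flavour already at 7, so 52 draws are enough and 51 are not.

52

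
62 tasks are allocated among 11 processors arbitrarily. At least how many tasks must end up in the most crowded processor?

6

The 11 processors are the holes and the 62 tasks are the pigeons.
If every processor held at most 5 tasks, the total would be at most 11 × 5 = 55, which is less than 62.
So some processor holds at least ⌈62/11⌉ = 6 tasks.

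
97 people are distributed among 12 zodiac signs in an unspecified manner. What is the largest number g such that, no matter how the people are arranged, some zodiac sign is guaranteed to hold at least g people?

9

The 12 zodiac signs are the holes and the 97 people are the pigeons.
If every zodiac sign held at most 8 people, the total would be at most 12 × 8 = 96, which is less than 97.
So some zodiac sign holds at least ⌈97/12⌉ = 9 people.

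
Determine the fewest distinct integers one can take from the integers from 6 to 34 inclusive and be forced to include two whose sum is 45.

Two chosen integers sum to 45 exactly when both halves of some pair {x, 45−x} with 11 ≤ x ≤ 45−x ≤ 34 are chosen — 12 such pairs.
The remaining 5 elements (those with no distinct partner in range) can never complete a 45-sum, so the worst case takes all of them and one from each pair: 5 + 12 = 17.
The 18th integer has to be the second member of some pair, so 17 + 1 = 18.

18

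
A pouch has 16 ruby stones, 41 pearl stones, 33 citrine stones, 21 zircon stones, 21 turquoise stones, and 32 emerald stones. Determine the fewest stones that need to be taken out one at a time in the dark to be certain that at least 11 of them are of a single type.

An adversary could hand out at most 10 stones per type: 10 + 10 + 10 + 10 + 10 + 10 = 60 stones and still no type has 11.
By the pigeonhole principle, one more stone lands in a type already at 10, so 61 draws are enough and 60 are not.

61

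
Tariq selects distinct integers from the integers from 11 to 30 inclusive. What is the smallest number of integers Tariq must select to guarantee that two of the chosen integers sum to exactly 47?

14

Two chosen integers sum to 47 exactly when both halves of some pair {x, 47−x} with 17 ≤ x ≤ 47−x ≤ 30 are chosen — 7 such pairs.
The remaining 6 elements (those with no distinct partner in range) can never complete a 47-sum, so the worst case takes all of them and one from each pair: 6 + 7 = 13.
The 14th integer has to be the second member of some pair, so 13 + 1 = 14.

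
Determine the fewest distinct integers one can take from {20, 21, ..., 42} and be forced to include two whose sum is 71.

Group the elements by complementary pair {x, 71−x}: {29,42}, {30,41}, {31,40}, …, giving 7 two-element pairs and 9 integers whose partner 71−x falls outside [20,42].
Pigeonhole: treating each of those 16 groups as a pigeonhole, one can pick one integer per group — 16 integers — with no two summing to 71.
The 17th integer lands in an occupied pair, forcing a sum of 71.

17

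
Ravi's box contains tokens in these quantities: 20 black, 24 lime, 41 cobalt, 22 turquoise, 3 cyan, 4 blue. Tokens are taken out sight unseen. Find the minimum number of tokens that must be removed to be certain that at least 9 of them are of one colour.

40

By pigeonhole, put each drawn token into a box by colour. The largest draw with every box below 9 takes min(count, 8) from each colour; colours with fewer than 8 contribute all they have.
Σ min(cᵢ, 8) = 8 + 8 + 8 + 8 + 3 + 4 = 39.
Draw number 39 + 1 = 40 must push one box to 9.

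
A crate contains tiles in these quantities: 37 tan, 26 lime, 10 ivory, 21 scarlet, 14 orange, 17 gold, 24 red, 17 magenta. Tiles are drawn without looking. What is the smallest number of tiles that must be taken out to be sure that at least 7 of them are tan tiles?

136

In the worst case for collecting tan tiles, every non-tan tile comes out first.
There are 26 + 10 + 21 + 14 + 17 + 24 + 17 = 129 non-tan tiles altogether.
After those, each further tile must be tan, so 129 + 7 = 136 draws guarantee 7 tan tiles.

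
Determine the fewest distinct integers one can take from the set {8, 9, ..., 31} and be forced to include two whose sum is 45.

16

Group the elements by complementary pair {x, 45−x}: {14,31}, {15,30}, {16,29}, …, giving 9 two-element pairs and 6 integers whose partner 45−x falls outside [8,31].
By the pigeonhole principle, treating each of those 15 groups as a pigeonhole, one can pick one integer per group — 15 integers — with no two summing to 45.
The 16th integer lands in an occupied pair, forcing a sum of 45.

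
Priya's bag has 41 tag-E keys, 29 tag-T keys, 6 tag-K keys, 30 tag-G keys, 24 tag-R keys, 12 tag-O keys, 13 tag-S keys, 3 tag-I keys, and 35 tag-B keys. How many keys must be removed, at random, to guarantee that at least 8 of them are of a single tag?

59

An adversary could hand out at most 7 keys per tag (tag-K, tag-I run out sooner): 7 + 7 + 6 + 7 + 7 + 7 + 7 + 3 + 7 = 58 keys and still no tag has 8.
By pigeonhole, one more key lands in a tag already at 7, so 59 draws are enough and 58 are not.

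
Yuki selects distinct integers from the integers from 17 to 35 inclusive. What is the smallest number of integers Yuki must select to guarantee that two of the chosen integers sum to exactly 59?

14

Group the elements by complementary pair {x, 59−x}: {24,35}, {25,34}, {26,33}, …, giving 6 two-element pairs and 7 integers whose partner 59−x falls outside [17,35].
By the pigeonhole principle, treating each of those 13 groups as a pigeonhole, one can pick one integer per group — 13 integers — with no two summing to 59.
The 14th integer lands in an occupied pair, forcing a sum of 59.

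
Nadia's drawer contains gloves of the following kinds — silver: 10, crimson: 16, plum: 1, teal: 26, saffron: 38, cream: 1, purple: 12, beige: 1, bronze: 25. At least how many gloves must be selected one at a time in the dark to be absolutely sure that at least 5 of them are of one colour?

Pigeonhole: put each drawn glove into a box by colour. The largest draw with every box below 5 takes min(count, 4) from each colour; colours with fewer than 4 contribute all they have.
Σ min(cᵢ, 4) = 4 + 4 + 1 + 4 + 4 + 1 + 4 + 1 + 4 = 27.
Draw number 27 + 1 = 28 must push one box to 5.

28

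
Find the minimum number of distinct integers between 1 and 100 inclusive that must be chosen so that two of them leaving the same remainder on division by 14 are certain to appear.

By pigeonhole, the 14 residue classes mod 14 are the pigeonholes.
With 14 integers one could put 1 in each residue class and have no class reach 2.
The 15th integer pushes some class to 2, so 14·1 + 1 = 15.

15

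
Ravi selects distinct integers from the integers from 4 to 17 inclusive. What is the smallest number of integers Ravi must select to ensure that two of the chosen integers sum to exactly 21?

Group the elements by complementary pair {x, 21−x}: {4,17}, {5,16}, {6,15}, …, giving 7 two-element pairs.
Treating each of those 7 groups as a pigeonhole, one can pick one integer per group — 7 integers — with no two summing to 21.
The 8th integer lands in an occupied pair, forcing a sum of 21.

8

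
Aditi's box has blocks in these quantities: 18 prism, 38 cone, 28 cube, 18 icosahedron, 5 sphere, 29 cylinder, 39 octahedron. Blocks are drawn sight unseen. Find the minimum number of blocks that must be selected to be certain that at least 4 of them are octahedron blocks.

In the worst case for collecting octahedron blocks, every non-octahedron block comes out first.
There are 18 + 38 + 28 + 18 + 5 + 29 = 136 non-octahedron blocks altogether.
After those, each further block must be octahedron, so 136 + 4 = 140 draws guarantee 4 octahedron blocks.

140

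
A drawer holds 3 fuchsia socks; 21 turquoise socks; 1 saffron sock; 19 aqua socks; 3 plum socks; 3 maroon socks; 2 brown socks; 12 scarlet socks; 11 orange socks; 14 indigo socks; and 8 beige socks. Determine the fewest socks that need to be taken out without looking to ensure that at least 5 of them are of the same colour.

Put each drawn sock into a box by colour. The largest draw with every box below 5 takes min(count, 4) from each colour; colours with fewer than 4 contribute all they have.
Σ min(cᵢ, 4) = 3 + 4 + 1 + 4 + 3 + 3 + 2 + 4 + 4 + 4 + 4 = 36.
Draw number 36 + 1 = 37 must push one box to 5.

37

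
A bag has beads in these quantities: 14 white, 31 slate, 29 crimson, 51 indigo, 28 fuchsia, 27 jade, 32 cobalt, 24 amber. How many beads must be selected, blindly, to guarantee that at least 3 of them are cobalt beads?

207

In the worst case for collecting cobalt beads, every non-cobalt bead comes out first.
There are 14 + 31 + 29 + 51 + 28 + 27 + 24 = 204 non-cobalt beads altogether.
After those, each further bead must be cobalt, so 204 + 3 = 207 draws guarantee 3 cobalt beads.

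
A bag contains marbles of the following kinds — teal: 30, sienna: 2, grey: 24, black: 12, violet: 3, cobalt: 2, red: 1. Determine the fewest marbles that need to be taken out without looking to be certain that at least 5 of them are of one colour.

The 7 colours are the holes; the marbles drawn are the pigeons.
To avoid 5 of any one colour, the worst case takes at most 4 of each colour, or every marble of a colour that has fewer than 4.
That gives 4 + 2 + 4 + 4 + 3 + 2 + 1 = 20 marbles with no colour reaching 5.
The next marble forces some colour to 5, so 20 + 1 = 21.

21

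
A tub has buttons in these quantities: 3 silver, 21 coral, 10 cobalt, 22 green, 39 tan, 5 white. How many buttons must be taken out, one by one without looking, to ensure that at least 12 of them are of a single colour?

52

By the pigeonhole principle, put each drawn button into a box by colour. The largest draw with every box below 12 takes min(count, 11) from each colour; colours with fewer than 11 contribute all they have.
Σ min(cᵢ, 11) = 3 + 11 + 10 + 11 + 11 + 5 = 51.
Draw number 51 + 1 = 52 must push one box to 12.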